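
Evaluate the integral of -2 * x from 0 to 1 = -1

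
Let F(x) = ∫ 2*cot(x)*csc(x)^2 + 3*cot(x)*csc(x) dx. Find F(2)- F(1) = -3*csc(2) - csc(2)^2 + csc(1)^2 + 3*csc(1)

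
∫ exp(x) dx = exp(x) + C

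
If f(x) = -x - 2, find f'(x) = -1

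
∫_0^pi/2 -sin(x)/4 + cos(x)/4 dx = 0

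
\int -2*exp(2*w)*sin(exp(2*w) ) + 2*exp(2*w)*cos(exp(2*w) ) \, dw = sqrt(2)*sin(exp(2*w) + pi/4) + C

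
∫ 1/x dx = log(3*x) + C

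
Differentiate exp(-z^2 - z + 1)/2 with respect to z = (-2*z - 1)*exp(-z^2 - z + 1)/2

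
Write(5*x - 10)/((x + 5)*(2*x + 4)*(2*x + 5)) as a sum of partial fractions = 9/(2*x + 5) - 7/(6*(x + 5)) - 10/(3*(x + 2))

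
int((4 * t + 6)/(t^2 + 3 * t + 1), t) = 2*log(-t^2 - 3*t - 1) + C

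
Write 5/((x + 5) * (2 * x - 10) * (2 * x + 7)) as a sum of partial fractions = -10/(51*(2*x + 7)) + 1/(12*(x + 5)) + 1/(68*(x - 5))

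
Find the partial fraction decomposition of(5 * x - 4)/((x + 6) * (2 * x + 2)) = 17/(5*(x + 6)) - 9/(10*(x + 1))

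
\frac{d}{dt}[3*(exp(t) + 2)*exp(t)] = 6*exp(2*t) + 6*exp(t)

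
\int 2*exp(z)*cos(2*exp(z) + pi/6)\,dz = sin(2*exp(z) + pi/6) + C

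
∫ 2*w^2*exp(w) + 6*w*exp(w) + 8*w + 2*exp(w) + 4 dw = 2*w*(w + 1)*(exp(w) + 2) + C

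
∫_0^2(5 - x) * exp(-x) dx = 4 - 2*exp(-2)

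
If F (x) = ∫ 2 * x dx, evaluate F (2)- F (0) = 4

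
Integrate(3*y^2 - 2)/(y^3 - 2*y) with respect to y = log(2*y^3 - 4*y) + C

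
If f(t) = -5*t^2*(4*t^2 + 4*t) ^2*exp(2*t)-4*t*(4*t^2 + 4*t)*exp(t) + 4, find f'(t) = -160*t^6*exp(2*t) - 800*t^5*exp(2*t) - 960*t^4*exp(2*t) - 320*t^3*exp(2*t) - 16*t^3*exp(t) - 64*t^2*exp(t) - 32*t*exp(t)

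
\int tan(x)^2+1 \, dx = tan(x) + C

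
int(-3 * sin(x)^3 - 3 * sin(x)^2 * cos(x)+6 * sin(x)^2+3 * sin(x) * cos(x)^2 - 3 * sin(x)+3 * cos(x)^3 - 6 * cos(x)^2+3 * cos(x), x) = (sqrt(2)*sin(x + pi/4) - 1)^3 + C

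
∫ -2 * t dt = -t^2 + C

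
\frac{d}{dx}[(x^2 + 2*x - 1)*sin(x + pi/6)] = x^2*cos(x + pi/6) + 2*sqrt(2)*x*sin(x + 5*pi/12) + 2*sin(x + pi/6) - cos(x + pi/6)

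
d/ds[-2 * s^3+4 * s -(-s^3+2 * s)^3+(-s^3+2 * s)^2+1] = 9*s^8 - 42*s^6 + 6*s^5 + 60*s^4 - 16*s^3 - 30*s^2 + 8*s + 4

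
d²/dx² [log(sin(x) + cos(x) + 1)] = -(sqrt(2)*sin(x + pi/4) + 2)/(2*(sin(x)*cos(x) + sin(x) + cos(x) + 1))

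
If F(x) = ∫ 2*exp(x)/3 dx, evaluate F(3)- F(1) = -2*E/3 + 2*exp(3)/3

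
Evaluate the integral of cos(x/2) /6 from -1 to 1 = 2*sin(1/2)/3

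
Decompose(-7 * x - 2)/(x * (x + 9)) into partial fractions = -61/(9*(x + 9)) - 2/(9*x)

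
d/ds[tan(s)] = cos(s)^(-2)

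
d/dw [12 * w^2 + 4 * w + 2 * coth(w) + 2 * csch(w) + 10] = 24*w + 4 - 2*cosh(w)/sinh(w)^2 - 2/sinh(w)^2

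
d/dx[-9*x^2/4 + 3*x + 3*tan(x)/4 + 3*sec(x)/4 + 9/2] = -9*x/2 + 3*tan(x)^2/4 + 3*tan(x)*sec(x)/4 + 15/4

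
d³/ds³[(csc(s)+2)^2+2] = 4*(1 + 2/sin(s) - 6/sin(s)^2 - 6/sin(s)^3)*cos(s)/sin(s)^2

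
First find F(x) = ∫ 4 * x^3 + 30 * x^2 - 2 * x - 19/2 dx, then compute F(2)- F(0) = 73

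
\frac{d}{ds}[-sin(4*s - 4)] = -4*cos(4*s - 4)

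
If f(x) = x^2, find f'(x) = 2*x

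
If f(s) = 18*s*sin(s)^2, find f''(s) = 36*s*cos(2*s) + 36*sin(2*s)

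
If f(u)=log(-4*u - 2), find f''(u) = -4/(4*u^2 + 4*u + 1)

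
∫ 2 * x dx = x^2 + C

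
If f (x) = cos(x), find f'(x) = -sin(x)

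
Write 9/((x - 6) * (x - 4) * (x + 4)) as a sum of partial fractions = 9/(80*(x + 4)) - 9/(16*(x - 4)) + 9/(20*(x - 6))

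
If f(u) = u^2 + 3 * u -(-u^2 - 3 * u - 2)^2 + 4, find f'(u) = -4*u^3 - 18*u^2 - 24*u - 9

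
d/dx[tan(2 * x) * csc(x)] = (2/cos(2*x)^2 - cos(x)*tan(2*x)/sin(x))/sin(x)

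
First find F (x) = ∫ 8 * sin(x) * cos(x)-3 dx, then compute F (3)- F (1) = -6 - 2*cos(6) + 2*cos(2)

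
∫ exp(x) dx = exp(x) + C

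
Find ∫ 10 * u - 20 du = 5*u^2 - 20*u + C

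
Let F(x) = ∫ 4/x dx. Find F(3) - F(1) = 4*log(3)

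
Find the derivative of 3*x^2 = 6*x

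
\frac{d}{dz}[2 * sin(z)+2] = 2*cos(z)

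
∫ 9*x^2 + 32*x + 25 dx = 3*x^3 + 16*x^2 + 25*x + C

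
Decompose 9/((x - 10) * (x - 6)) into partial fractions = -9/(4*(x - 6)) + 9/(4*(x - 10))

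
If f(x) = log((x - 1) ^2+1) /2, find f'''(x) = (2*x^3 - 6*x^2 + 4)/(x^6 - 6*x^5 + 18*x^4 - 32*x^3 + 36*x^2 - 24*x + 8)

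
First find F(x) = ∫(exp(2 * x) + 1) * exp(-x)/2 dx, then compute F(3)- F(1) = -E/2 - exp(-3)/2 + exp(-1)/2 + exp(3)/2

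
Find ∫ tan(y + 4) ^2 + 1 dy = tan(y + 4) + C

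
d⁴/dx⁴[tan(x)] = 24*tan(x)^5 + 40*tan(x)^3 + 16*tan(x)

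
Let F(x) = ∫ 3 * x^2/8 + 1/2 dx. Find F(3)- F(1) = 17/4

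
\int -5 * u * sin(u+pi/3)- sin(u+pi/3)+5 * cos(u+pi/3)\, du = (5*u + 1)*cos(u + pi/3) + C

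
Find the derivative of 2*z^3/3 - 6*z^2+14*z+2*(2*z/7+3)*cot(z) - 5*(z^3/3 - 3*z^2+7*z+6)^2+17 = -10*z^5/3 + 50*z^4 - 820*z^3/3 + 572*z^2 - 4*z*cot(z)^2/7 - 998*z/7 - 6*cot(z)^2 + 4*cot(z)/7 - 412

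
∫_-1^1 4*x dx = 0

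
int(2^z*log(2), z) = 2^z + C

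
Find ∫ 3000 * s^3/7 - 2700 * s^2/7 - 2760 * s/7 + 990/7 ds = 750*s^4/7 - 900*s^3/7 - 1380*s^2/7 + 990*s/7 + C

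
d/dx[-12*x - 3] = -12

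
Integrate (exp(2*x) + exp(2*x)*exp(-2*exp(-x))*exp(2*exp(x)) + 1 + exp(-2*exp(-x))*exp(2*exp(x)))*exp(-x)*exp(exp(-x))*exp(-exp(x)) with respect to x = 2*sinh(2*sinh(x)) + C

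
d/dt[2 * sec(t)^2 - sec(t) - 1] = (-1 + 4/cos(t))*sin(t)/cos(t)^2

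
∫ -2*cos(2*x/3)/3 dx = -sin(2*x/3) + C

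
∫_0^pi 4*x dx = 2*pi^2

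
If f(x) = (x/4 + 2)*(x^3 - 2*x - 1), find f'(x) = x^3 + 6*x^2 - x - 17/4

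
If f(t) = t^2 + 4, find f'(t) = 2*t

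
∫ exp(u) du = exp(u) + C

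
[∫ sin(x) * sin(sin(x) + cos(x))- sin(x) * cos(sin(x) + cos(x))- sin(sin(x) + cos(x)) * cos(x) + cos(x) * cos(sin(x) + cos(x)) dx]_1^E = sqrt(2)*(-sin(pi/4 + sqrt(2)*sin(pi/4 + 1)) + sin(sqrt(2)*sin(pi/4 + E) + pi/4))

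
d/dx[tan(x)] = cos(x)^(-2)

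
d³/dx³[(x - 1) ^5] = 60*x^2 - 120*x + 60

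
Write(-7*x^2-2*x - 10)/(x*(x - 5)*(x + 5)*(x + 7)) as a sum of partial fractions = 113/(56*(x + 7)) - 7/(4*(x + 5)) - 13/(40*(x - 5)) + 2/(35*x)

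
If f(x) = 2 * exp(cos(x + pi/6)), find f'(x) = -2*exp(cos(x + pi/6))*sin(x + pi/6)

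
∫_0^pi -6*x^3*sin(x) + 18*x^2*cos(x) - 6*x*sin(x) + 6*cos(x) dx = -6*pi^3 - 6*pi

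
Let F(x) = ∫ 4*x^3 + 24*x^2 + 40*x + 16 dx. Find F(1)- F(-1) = 48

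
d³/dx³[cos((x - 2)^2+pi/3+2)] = 8*x^3*sin(x^2 - 4*x + pi/3 + 6) - 48*x^2*sin(x^2 - 4*x + pi/3 + 6) + 96*x*sin(x^2 - 4*x + pi/3 + 6) - 12*x*cos(x^2 - 4*x + pi/3 + 6) - 64*sin(x^2 - 4*x + pi/3 + 6) + 24*cos(x^2 - 4*x + pi/3 + 6)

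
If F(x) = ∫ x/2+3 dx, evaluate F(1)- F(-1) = 6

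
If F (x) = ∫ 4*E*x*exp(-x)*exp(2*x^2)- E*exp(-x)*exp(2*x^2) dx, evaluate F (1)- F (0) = -E + exp(2)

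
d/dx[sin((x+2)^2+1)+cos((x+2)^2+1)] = -2*x*sin(x^2 + 4*x + 5) + 2*x*cos(x^2 + 4*x + 5) - 4*sin(x^2 + 4*x + 5) + 4*cos(x^2 + 4*x + 5)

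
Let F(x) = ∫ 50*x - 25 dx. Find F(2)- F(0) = 50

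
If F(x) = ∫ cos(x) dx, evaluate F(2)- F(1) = -sin(1) + sin(2)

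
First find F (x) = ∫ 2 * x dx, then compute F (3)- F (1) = 8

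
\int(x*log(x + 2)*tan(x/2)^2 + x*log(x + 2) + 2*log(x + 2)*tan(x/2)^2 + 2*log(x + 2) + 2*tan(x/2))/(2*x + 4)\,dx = log(x + 2)*tan(x/2) + C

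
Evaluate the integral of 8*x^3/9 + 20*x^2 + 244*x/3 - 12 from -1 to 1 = -32/3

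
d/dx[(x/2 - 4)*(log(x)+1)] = (x*log(x) + 2*x - 8)/(2*x)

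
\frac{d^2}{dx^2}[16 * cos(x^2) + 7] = -64*x^2*cos(x^2) - 32*sin(x^2)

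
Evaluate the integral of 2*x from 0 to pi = pi^2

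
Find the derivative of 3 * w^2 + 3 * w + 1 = 6*w + 3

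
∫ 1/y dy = log(y) + C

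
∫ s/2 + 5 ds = s^2/4 + 5*s + C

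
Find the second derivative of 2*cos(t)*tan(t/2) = -2*sin(t)*tan(t/2)^2 - 2*sin(t) + cos(t)*tan(t/2)^3 - cos(t)*tan(t/2)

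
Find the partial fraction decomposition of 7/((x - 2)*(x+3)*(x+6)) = 7/(24*(x + 6)) - 7/(15*(x + 3)) + 7/(40*(x - 2))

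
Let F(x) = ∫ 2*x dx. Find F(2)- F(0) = 4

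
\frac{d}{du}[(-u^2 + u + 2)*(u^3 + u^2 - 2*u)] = -5*u^4 + 15*u^2 - 4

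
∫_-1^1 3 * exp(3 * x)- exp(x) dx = -(-E + exp(-1))*exp(-2) + (E - exp(-1))*exp(2)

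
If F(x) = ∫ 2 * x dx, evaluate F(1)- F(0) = 1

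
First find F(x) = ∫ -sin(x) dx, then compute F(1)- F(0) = -1 + cos(1)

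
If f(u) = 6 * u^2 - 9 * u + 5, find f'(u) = 12*u - 9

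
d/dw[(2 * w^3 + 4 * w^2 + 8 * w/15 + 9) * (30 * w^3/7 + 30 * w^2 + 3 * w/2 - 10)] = 360*w^5/7 + 2700*w^4/7 + 3508*w^3/7 + 852*w^2/7 + 2308*w/5 + 49/6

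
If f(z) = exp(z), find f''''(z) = exp(z)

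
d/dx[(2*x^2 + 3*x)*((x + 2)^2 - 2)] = 8*x^3 + 33*x^2 + 32*x + 6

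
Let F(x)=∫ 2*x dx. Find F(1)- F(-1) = 0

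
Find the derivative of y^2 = 2*y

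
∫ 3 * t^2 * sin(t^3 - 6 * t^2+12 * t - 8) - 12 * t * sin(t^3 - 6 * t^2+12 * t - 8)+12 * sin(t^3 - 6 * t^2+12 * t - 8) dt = -cos((t - 2)^3) + C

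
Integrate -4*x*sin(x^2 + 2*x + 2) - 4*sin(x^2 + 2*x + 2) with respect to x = 2*cos((x + 1)^2 + 1) + C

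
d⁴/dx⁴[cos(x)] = cos(x)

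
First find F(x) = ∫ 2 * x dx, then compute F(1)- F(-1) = 0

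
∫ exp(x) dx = exp(x) + C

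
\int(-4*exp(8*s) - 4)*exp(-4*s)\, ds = -2*sinh(4*s) + C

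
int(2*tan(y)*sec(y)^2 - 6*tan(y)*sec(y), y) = (sec(y) - 3)^2 + C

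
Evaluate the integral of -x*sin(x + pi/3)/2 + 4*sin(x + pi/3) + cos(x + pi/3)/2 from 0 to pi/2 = 2 - sqrt(3)*(-4 + pi/4)/2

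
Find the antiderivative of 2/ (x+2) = 2*log(x + 2) + C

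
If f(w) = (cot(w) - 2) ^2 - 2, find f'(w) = 2*(2 - cos(w)/sin(w))/sin(w)^2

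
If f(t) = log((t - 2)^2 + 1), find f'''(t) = (4*t^3 - 24*t^2 + 36*t - 8)/(t^6 - 12*t^5 + 63*t^4 - 184*t^3 + 315*t^2 - 300*t + 125)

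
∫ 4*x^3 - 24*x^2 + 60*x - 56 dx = x^4 - 8*x^3 + 30*x^2 - 56*x + C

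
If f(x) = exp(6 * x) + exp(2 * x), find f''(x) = 36*exp(6*x) + 4*exp(2*x)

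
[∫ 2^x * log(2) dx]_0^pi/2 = -1 + 2^(pi/2)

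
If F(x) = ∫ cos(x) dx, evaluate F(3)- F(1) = -sin(1) + sin(3)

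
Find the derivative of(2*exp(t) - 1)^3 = 24*exp(3*t) - 24*exp(2*t) + 6*exp(t)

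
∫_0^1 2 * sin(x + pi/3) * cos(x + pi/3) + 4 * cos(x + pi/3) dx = -(sqrt(3)/2 + 2)^2 + (sin(1 + pi/3) + 2)^2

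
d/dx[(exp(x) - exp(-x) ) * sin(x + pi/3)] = sqrt(2)*(exp(2*x)*cos(x + pi/12) + sin(x + pi/12))*exp(-x)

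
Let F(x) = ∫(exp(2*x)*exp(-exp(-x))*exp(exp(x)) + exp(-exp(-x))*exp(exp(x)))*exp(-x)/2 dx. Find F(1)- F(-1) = -exp(-E + exp(-1))/2 + exp(E - exp(-1))/2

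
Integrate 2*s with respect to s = s^2 + C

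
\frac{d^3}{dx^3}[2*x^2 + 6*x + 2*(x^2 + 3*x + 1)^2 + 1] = 48*x + 72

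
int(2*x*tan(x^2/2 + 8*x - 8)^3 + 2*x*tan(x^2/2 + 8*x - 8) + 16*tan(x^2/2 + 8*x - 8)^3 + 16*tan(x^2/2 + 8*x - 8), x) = tan(x^2/2 + 8*x - 8)^2 + C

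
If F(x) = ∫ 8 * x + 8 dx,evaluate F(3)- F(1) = 48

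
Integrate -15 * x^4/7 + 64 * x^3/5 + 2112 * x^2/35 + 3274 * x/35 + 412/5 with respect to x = -3*x^5/7 + 16*x^4/5 + 704*x^3/35 + 1637*x^2/35 + 412*x/5 + C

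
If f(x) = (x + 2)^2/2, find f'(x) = x + 2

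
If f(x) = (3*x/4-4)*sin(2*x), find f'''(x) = -6*x*cos(2*x) - 9*sin(2*x) + 32*cos(2*x)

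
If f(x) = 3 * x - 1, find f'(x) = 3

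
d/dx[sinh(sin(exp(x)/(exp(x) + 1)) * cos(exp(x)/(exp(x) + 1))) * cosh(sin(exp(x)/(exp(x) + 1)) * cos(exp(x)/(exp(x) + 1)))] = exp(x)*cos(2*exp(x)/(exp(x) + 1))*cosh(sin(2*exp(x)/(exp(x) + 1)))/(exp(2*x) + 2*exp(x) + 1)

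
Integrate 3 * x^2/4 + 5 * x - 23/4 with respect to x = x^3/4 + 5*x^2/2 - 23*x/4 + C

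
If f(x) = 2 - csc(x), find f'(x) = cot(x)*csc(x)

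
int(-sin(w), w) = cos(w) + C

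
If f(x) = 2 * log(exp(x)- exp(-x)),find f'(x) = (2*exp(2*x) + 2)/(exp(2*x) - 1)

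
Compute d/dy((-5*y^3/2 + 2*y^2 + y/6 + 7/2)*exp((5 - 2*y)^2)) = -20*y^4*exp(4*y^2 - 20*y + 25) + 66*y^3*exp(4*y^2 - 20*y + 25) - 277*y^2*exp(4*y^2 - 20*y + 25)/6 + 86*y*exp(4*y^2 - 20*y + 25)/3 - 419*exp(4*y^2 - 20*y + 25)/6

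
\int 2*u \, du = u^2 + C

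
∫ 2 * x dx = x^2 + C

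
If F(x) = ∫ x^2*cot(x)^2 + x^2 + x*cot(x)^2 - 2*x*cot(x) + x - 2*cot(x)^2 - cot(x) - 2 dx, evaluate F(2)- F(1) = -4*cot(2)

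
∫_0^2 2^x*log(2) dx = 3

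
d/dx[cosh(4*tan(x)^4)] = 16*(tan(x)^2 + 1)*tan(x)^3*sinh(4*tan(x)^4)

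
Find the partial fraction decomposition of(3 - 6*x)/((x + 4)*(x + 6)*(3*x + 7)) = 153/(55*(3*x + 7)) + 39/(22*(x + 6)) - 27/(10*(x + 4))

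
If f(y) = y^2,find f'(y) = 2*y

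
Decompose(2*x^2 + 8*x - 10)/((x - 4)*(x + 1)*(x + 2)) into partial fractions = -3/(x + 2) + 16/(5*(x + 1)) + 9/(5*(x - 4))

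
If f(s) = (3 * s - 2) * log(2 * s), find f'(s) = (3*s*log(s) + 3*s*log(2) + 3*s - 2)/s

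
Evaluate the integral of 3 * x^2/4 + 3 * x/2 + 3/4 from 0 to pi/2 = -1/4 + (1 + pi/2)^3/4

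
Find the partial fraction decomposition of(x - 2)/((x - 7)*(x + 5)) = 7/(12*(x + 5)) + 5/(12*(x - 7))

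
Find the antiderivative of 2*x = x^2 + C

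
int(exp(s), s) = exp(s) + C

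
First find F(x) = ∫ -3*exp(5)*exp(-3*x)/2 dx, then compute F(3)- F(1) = -exp(2)/2 + exp(-4)/2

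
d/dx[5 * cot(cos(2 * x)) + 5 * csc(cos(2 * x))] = 10*sin(2*x)*cot(cos(2*x))^2 + 10*sin(2*x)*cot(cos(2*x))*csc(cos(2*x)) + 10*sin(2*x)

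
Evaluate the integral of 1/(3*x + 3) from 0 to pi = log(1 + pi)/3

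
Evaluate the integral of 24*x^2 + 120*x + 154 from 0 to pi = -125 + 4*pi + (5 + 2*pi)^3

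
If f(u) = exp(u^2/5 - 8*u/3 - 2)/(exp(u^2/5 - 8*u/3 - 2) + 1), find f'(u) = (6*u*exp(-4*u^2/5 + 32*u/3 + 2) - 40*exp(-4*u^2/5 + 32*u/3 + 2))/(15*exp(4)*exp(40*u/3)*exp(-u^2) + 30*exp(2)*exp(32*u/3)*exp(-4*u^2/5) + 15*exp(8*u)*exp(-3*u^2/5))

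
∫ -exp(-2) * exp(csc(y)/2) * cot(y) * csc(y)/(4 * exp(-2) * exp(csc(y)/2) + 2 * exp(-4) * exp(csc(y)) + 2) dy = exp(csc(y)/2)/(exp(csc(y)/2) + exp(2)) + C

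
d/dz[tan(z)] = cos(z)^(-2)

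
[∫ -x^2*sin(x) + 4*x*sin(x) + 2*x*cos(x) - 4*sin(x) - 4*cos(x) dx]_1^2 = -cos(1)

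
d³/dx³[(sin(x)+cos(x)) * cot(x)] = sin(x) + 7*cos(x) - 11*cos(x)/sin(x)^2 - 6*cos(x)^5/sin(x)^4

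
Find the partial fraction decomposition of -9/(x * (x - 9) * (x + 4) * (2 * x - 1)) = 8/(17*(2*x - 1)) + 1/(52*(x + 4)) - 1/(221*(x - 9)) - 1/(4*x)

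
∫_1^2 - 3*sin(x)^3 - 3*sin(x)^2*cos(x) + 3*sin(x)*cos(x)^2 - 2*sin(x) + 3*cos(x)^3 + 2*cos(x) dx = -(cos(1) + sin(1))^3 - 2*sin(1) - 2*cos(1) + 2*cos(2) + (cos(2) + sin(2))^3 + 2*sin(2)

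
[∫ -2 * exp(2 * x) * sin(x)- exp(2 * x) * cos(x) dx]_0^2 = -exp(4)*sin(2)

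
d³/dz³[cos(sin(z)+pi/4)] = (3*sin(z)*cos(sin(z) + pi/4) + sin(sin(z) + pi/4)*cos(z)^2 + sin(sin(z) + pi/4))*cos(z)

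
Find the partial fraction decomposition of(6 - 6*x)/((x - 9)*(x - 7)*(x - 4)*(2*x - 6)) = 1/(4*(x - 3)) - 3/(5*(x - 4)) + 3/(4*(x - 7)) - 2/(5*(x - 9))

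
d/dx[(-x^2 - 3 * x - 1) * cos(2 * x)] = 2*x^2*sin(2*x) + 6*x*sin(2*x) - 2*x*cos(2*x) + 2*sin(2*x) - 3*cos(2*x)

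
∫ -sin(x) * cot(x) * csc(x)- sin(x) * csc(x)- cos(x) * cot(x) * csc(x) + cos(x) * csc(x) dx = 1/tan(x) + C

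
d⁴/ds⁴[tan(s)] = 24*tan(s)^5 + 40*tan(s)^3 + 16*tan(s)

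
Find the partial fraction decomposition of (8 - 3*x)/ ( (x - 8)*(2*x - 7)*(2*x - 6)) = 5/(9*(2*x - 7)) - 1/(10*(x - 3)) - 8/(45*(x - 8))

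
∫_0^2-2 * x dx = -4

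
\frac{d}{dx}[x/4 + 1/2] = 1/4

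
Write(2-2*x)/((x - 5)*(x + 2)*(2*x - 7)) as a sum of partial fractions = 20/(33*(2*x - 7)) + 6/(77*(x + 2)) - 8/(21*(x - 5))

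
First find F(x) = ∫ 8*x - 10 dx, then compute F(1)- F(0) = -6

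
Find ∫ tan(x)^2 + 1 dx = tan(x) + C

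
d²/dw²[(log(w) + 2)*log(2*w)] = (-2*log(w) - log(2))/w^2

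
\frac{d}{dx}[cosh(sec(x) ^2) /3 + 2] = 2*tan(x)*sinh(sec(x)^2)*sec(x)^2/3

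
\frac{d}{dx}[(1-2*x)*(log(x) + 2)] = (-2*x*log(x) - 6*x + 1)/x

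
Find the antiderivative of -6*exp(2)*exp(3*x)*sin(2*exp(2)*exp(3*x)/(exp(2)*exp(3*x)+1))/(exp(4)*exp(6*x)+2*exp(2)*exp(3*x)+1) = cos(2*exp(3*x + 2)/(exp(3*x + 2) + 1)) + C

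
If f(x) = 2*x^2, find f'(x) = 4*x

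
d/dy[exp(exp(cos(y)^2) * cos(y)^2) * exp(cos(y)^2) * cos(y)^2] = 2*E*(sin(y)^2 - 2 - E*exp(-sin(y)^2)*sin(y)^4 + 3*E*exp(-sin(y)^2)*sin(y)^2 - 2*E*exp(-sin(y)^2))*exp(E*exp(-sin(y)^2))*exp(-E*exp(-sin(y)^2)*sin(y)^2)*exp(-sin(y)^2)*sin(y)*cos(y)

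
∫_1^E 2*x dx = -1 + exp(2)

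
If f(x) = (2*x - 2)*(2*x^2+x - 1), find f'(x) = 12*x^2 - 4*x - 4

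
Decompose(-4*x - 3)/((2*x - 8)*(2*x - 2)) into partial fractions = 7/(12*(x - 1)) - 19/(12*(x - 4))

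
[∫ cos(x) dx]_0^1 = sin(1)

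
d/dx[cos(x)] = -sin(x)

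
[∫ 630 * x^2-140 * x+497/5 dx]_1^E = -987/5 + 7*(-2 + 5*E)*(2*E/5 + 3 + 6*exp(2))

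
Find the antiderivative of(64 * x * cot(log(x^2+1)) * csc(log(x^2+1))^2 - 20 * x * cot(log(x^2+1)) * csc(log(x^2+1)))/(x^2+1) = 2*(5 - 8*csc(log(x^2 + 1)))*csc(log(x^2 + 1)) + C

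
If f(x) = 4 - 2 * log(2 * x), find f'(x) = -2/x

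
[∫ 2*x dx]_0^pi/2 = pi^2/4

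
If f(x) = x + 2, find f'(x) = 1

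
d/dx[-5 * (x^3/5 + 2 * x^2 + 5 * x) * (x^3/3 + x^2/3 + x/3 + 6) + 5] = -2*x^5 - 55*x^4/3 - 48*x^3 - 53*x^2 - 410*x/3 - 150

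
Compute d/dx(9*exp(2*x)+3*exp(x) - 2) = 18*exp(2*x) + 3*exp(x)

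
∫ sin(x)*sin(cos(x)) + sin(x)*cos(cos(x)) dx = sqrt(2)*cos(cos(x) + pi/4) + C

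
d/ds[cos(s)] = -sin(s)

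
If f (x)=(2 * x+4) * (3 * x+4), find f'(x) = 12*x + 20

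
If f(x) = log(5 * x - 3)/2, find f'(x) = 5/(10*x - 6)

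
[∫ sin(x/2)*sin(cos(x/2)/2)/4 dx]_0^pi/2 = -cos(1/2) + cos(sqrt(2)/4)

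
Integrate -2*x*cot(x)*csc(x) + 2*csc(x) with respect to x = 2*x*csc(x) + C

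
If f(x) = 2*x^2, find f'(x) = 4*x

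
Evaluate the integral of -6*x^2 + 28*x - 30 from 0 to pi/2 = -18 + (-3 + pi/2)^2*(2 - pi)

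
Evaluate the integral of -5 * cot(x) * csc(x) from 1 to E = -5*csc(1) + 5*csc(E)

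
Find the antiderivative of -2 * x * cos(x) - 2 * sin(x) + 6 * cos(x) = (6 - 2*x)*sin(x) + C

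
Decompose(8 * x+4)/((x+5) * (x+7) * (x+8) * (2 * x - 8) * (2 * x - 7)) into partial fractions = -256/(8211*(2*x - 7)) - 5/(138*(x + 8)) + 13/(231*(x + 7)) - 1/(51*(x + 5)) + 1/(66*(x - 4))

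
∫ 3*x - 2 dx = 3*x^2/2 - 2*x + C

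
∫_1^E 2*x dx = -1 + exp(2)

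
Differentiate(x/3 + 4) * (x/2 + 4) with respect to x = x/3 + 10/3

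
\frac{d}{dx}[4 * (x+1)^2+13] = 8*x + 8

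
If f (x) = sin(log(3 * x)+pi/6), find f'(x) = cos(log(x) + pi/6 + log(3))/x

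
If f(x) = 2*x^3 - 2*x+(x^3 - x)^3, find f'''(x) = 504*x^6 - 630*x^4 + 180*x^2 + 6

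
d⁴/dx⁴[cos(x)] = cos(x)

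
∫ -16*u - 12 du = -8*u^2 - 12*u + C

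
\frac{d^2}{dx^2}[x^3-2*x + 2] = 6*x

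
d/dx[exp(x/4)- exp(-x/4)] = (exp(x/2) + 1)*exp(-x/4)/4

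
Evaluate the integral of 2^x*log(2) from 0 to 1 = 1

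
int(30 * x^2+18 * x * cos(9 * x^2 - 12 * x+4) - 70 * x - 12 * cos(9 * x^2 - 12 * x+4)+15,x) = 10*x^3 - 35*x^2 + 15*x + sin((3*x - 2)^2) + C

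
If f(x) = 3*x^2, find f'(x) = 6*x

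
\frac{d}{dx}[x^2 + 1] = 2*x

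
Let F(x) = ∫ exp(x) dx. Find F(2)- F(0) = -1 + exp(2)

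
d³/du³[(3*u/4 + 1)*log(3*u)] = (8 - 3*u)/(4*u^3)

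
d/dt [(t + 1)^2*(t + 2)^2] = 4*t^3 + 18*t^2 + 26*t + 12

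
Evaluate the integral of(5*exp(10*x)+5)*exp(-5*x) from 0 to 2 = -exp(-10) + exp(10)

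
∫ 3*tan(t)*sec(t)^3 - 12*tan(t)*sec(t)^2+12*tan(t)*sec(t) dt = (sec(t) - 2)^3 + C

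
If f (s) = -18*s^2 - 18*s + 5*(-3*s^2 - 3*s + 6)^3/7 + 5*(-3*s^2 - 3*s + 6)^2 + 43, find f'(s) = -810*s^5/7 - 2025*s^4/7 + 2880*s^3/7 + 6345*s^2/7 - 3762*s/7 - 3006/7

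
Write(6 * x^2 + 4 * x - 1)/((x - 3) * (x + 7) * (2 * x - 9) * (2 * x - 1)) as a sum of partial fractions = 1/(60*(2*x - 1)) + 277/(276*(2*x - 9)) - 53/(690*(x + 7)) - 13/(30*(x - 3))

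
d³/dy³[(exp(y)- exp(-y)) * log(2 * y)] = (y^3*exp(2*y)*log(y) + y^3*exp(2*y)*log(2) + y^3*log(y) + y^3*log(2) + 3*y^2*exp(2*y) - 3*y^2 - 3*y*exp(2*y) - 3*y + 2*exp(2*y) - 2)*exp(-y)/y^3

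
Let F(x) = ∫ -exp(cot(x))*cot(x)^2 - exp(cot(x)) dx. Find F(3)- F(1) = -exp(cot(1)) + exp(cot(3))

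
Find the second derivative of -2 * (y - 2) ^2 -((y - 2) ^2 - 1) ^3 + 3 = -30*y^4 + 240*y^3 - 684*y^2 + 816*y - 346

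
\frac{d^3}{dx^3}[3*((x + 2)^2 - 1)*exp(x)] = 3*x^2*exp(x) + 30*x*exp(x) + 63*exp(x)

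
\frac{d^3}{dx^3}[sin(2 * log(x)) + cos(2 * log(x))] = 8*(2*sin(2*log(x)) + cos(2*log(x)))/x^3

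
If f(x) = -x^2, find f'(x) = -2*x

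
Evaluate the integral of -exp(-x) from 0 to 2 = -1 + exp(-2)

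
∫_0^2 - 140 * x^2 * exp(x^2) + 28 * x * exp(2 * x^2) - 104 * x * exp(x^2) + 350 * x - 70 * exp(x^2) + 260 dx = -107 + 4*exp(4) + 7*(-14 + exp(4))^2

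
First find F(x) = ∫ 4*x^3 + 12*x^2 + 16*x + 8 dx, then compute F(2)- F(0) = 96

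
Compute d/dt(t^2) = 2*t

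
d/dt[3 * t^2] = 6*t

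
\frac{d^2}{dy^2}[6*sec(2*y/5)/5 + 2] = 24*(-1 + 2/cos(2*y/5)^2)/(125*cos(2*y/5))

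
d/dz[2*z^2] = 4*z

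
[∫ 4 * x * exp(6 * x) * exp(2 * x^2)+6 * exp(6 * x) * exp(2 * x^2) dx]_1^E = -exp(8) + exp(2*exp(2) + 6*E)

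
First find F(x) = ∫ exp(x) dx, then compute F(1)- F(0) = -1 + E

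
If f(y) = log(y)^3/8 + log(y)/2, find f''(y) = (-3*log(y)^2 + 6*log(y) - 4)/(8*y^2)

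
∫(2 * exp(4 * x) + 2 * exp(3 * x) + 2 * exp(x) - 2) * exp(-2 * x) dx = ((exp(x) + 1)*exp(x) - 1)^2*exp(-2*x) + C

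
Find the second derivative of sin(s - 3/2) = -sin(s - 3/2)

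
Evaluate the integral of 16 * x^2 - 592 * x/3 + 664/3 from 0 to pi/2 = (-8 + 8*pi/3)*(-4 + pi/8)*(-4 + 2*pi) + 128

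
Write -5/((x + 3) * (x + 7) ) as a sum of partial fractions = 5/(4*(x + 7)) - 5/(4*(x + 3))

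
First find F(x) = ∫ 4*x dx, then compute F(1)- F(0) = 2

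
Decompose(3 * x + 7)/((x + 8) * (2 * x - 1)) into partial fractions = 1/(2*x - 1) + 1/(x + 8)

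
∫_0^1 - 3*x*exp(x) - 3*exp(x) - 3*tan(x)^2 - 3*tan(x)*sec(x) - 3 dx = -3*E - 3/cos(1) - 3*tan(1) + 3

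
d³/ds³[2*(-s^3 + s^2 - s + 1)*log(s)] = (-12*s^3*log(s) - 22*s^3 + 4*s^2 + 2*s + 4)/s^3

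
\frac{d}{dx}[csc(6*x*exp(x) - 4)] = -12*(x + 1)*exp(x)*cos(2*(3*x*exp(x) - 2))/(1 - cos(4*(3*x*exp(x) - 2)))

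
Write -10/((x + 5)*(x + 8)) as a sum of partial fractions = 10/(3*(x + 8)) - 10/(3*(x + 5))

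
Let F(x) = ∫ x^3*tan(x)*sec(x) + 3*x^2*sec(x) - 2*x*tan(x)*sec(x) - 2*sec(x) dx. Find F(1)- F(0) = -sec(1)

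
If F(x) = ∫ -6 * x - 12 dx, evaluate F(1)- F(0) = -15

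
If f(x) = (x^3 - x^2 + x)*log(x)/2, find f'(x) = 3*x^2*log(x)/2 + x^2/2 - x*log(x) - x/2 + log(x)/2 + 1/2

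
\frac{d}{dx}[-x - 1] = -1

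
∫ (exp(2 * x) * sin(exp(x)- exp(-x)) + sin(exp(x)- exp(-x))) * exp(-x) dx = -cos(2*sinh(x)) + C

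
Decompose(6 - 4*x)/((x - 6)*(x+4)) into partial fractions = -11/(5*(x + 4)) - 9/(5*(x - 6))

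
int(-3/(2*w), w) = -3*log(w)/2 + C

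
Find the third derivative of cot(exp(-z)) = 2*(-exp(2*z)*cos(2*exp(-z)) + exp(2*z) - 6*exp(z)*sin(2*exp(-z)) + 4*cos(2*exp(-z)) + 8)*exp(-3*z)/(1 - cos(2*exp(-z)))^2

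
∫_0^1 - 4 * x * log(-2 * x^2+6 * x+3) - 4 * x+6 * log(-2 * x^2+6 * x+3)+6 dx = -3*log(3) + 7*log(7)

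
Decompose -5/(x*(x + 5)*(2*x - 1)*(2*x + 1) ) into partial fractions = -10/(9*(2*x + 1)) - 10/(11*(2*x - 1)) + 1/(99*(x + 5)) + 1/x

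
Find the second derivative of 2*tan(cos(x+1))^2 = 12*sin(x + 1)^2*tan(cos(x + 1))^4 + 16*sin(x + 1)^2*tan(cos(x + 1))^2 + 4*sin(x + 1)^2 - 4*cos(x + 1)*tan(cos(x + 1))^3 - 4*cos(x + 1)*tan(cos(x + 1))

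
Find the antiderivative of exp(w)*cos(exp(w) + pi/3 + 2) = sin(exp(w) + pi/3 + 2) + C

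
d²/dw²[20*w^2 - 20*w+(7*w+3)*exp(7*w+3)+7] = 343*w*exp(7*w + 3) + 245*exp(7*w + 3) + 40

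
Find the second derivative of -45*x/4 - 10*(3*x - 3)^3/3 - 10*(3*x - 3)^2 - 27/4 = 360 - 540*x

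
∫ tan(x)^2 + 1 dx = tan(x) + C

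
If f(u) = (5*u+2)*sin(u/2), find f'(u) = 5*u*cos(u/2)/2 + 5*sin(u/2) + cos(u/2)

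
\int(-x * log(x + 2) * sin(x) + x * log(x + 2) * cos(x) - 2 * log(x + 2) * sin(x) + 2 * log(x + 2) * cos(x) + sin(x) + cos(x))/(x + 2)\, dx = sqrt(2)*log(x + 2)*sin(x + pi/4) + C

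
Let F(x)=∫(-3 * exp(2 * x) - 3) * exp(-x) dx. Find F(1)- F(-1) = -6*E + 6*exp(-1)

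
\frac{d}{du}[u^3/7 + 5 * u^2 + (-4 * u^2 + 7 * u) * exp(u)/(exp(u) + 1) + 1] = (3*u^2*exp(2*u) - 22*u^2*exp(u) + 3*u^2 + 14*u*exp(2*u) + 133*u*exp(u) + 70*u + 49*exp(2*u) + 49*exp(u))/(7*exp(2*u) + 14*exp(u) + 7)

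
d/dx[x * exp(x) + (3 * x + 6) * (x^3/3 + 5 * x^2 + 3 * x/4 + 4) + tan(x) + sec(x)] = 4*x^3 + 51*x^2 + x*exp(x) + 129*x/2 + exp(x) + tan(x)^2 + tan(x)*sec(x) + 35/2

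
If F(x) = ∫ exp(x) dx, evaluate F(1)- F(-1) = E - exp(-1)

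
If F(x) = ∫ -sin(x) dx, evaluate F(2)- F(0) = -1 + cos(2)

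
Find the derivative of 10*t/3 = 10/3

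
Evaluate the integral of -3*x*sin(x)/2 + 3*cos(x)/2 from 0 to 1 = 3*cos(1)/2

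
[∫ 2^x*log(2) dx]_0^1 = 1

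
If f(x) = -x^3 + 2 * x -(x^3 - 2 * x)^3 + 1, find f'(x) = -9*x^8 + 42*x^6 - 60*x^4 + 21*x^2 + 2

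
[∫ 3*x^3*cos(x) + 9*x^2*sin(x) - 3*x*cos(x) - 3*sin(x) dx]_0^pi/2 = -3*pi/2 + 3*pi^3/8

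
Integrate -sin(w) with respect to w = cos(w) + C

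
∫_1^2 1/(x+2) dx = -log(6) + log(8)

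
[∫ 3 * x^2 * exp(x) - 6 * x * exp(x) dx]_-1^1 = -27*exp(-1) + 3*E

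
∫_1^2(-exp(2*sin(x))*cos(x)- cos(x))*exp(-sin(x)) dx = -exp(sin(2)) - exp(-sin(1)) + exp(-sin(2)) + exp(sin(1))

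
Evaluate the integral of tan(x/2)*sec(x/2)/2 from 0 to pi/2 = -1 + sqrt(2)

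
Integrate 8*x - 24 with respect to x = 4*x^2 - 24*x + C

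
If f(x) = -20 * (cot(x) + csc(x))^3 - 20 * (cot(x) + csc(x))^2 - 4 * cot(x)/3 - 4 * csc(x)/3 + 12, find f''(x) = 240/tan(x) - 240/tan(x)^5 - 176/(3*sin(x)) + 40*cos(x)/sin(x)^2 + 160/sin(x)^2 - 368*cos(x)/(3*sin(x)^3) + 2512/(3*sin(x)^3) - 240*cos(x)/sin(x)^4 - 240/sin(x)^4 - 720*cos(x)/sin(x)^5 - 960/sin(x)^5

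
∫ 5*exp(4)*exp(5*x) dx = exp(5*x + 4) + C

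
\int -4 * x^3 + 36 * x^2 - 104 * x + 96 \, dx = -x^4 + 12*x^3 - 52*x^2 + 96*x + C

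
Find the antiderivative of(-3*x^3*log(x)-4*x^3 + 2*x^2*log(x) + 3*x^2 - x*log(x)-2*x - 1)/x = -(log(x) + 1)*(x^3 - x^2 + x + 1) + C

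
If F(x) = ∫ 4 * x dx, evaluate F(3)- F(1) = 16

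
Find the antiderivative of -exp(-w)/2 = exp(-w)/2 + C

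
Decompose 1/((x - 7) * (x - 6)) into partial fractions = -1/(x - 6) + 1/(x - 7)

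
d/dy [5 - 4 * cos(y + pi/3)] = 4*sin(y + pi/3)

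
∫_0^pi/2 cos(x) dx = 1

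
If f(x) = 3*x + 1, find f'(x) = 3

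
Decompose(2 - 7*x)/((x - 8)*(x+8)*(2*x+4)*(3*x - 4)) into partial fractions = 99/(5600*(3*x - 4)) - 29/(2688*(x + 8)) + 1/(75*(x + 2)) - 27/(3200*(x - 8))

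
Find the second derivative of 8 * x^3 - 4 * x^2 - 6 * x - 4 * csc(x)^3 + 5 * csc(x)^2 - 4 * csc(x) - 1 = 48*x - 8 + 4/sin(x) - 20/sin(x)^2 + 28/sin(x)^3 + 30/sin(x)^4 - 48/sin(x)^5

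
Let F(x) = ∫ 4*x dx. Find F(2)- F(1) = 6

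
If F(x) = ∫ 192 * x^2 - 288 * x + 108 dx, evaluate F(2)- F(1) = 124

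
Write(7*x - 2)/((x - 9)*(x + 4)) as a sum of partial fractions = 30/(13*(x + 4)) + 61/(13*(x - 9))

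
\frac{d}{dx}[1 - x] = -1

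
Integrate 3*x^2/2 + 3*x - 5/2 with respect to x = x^3/2 + 3*x^2/2 - 5*x/2 + C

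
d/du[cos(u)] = -sin(u)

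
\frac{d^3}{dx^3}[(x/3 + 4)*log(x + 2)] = (18 - x)/(3*x^3 + 18*x^2 + 36*x + 24)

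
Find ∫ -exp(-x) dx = exp(-x) + C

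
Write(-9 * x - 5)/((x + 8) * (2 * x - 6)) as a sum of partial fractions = -67/(22*(x + 8)) - 16/(11*(x - 3))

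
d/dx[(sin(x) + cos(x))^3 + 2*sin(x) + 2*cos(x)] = sqrt(2)*(3*sin(3*x + pi/4) + 7*cos(x + pi/4))/2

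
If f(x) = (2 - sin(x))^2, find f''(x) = 4*sin(x) + 2*cos(2*x)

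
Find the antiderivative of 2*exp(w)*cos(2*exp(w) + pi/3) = sin(2*exp(w) + pi/3) + C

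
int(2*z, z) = z^2 + C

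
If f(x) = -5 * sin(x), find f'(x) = -5*cos(x)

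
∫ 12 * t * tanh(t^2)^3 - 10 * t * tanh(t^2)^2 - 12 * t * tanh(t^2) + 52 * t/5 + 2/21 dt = t^2/5 + 2*t/21 - 3*tanh(t^2)^2 + 5*tanh(t^2) + C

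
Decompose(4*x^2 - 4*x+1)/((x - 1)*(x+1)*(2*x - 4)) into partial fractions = 3/(4*(x + 1)) - 1/(4*(x - 1)) + 3/(2*(x - 2))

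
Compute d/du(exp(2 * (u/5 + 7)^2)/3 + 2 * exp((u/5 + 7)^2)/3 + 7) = 4*u*exp(u^2/25 + 14*u/5 + 49)/75 + 4*u*exp(2*u^2/25 + 28*u/5 + 98)/75 + 28*exp(u^2/25 + 14*u/5 + 49)/15 + 28*exp(2*u^2/25 + 28*u/5 + 98)/15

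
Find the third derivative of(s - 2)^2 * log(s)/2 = (s^2 + 2*s + 4)/s^3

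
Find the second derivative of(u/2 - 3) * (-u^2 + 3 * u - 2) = 9 - 3*u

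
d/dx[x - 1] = 1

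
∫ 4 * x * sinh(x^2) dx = 2*cosh(x^2) + C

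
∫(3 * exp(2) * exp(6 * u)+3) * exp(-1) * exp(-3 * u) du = 2*sinh(3*u + 1) + C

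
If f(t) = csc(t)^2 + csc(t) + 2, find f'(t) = -(1 + 2/sin(t))*cos(t)/sin(t)^2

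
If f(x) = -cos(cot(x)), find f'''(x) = sin(cot(x))*cot(x)^6 - 3*sin(cot(x))*cot(x)^4 - 5*sin(cot(x))*cot(x)^2 - sin(cot(x)) - 6*cos(cot(x))*cot(x)^5 - 12*cos(cot(x))*cot(x)^3 - 6*cos(cot(x))*cot(x)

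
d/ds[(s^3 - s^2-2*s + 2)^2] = 6*s^5 - 10*s^4 - 12*s^3 + 24*s^2 - 8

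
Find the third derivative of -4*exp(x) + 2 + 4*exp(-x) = (-4*exp(2*x) - 4)*exp(-x)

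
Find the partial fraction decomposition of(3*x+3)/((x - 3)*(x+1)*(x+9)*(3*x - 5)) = -27/(128*(3*x - 5)) + 1/(128*(x + 9)) + 1/(16*(x - 3))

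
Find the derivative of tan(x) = cos(x)^(-2)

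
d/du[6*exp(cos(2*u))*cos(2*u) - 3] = -48*E*exp(-2*sin(u)^2)*sin(u)*cos(u)^3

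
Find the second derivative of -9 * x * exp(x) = -9*x*exp(x) - 18*exp(x)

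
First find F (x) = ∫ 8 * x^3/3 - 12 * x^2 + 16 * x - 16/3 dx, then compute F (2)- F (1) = 2/3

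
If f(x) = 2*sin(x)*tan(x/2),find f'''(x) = 3*sin(x)*tan(x/2)^4/2 - sin(x)*tan(x/2)^2 - 5*sin(x)/2 + 3*cos(x)*tan(x/2)^3 + cos(x)*tan(x/2)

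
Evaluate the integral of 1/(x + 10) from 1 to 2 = -log(11/2) + log(6)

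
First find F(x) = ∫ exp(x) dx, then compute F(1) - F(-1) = E - exp(-1)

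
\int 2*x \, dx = x^2 + C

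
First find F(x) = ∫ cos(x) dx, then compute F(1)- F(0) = sin(1)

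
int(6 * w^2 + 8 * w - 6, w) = 2*w^3 + 4*w^2 - 6*w + C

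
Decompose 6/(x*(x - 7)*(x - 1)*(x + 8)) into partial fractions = -1/(180*(x + 8)) - 1/(9*(x - 1)) + 1/(105*(x - 7)) + 3/(28*x)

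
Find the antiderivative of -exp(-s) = exp(-s) + C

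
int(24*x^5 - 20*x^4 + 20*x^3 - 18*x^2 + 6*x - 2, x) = 4*x^6 - 4*x^5 + 5*x^4 - 6*x^3 + 3*x^2 - 2*x + C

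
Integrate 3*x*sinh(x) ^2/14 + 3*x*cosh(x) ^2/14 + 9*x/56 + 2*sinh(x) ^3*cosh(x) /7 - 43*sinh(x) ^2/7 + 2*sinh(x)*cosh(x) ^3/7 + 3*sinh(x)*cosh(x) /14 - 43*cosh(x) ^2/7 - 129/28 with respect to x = -15*x/4 + (3*x + 2*sinh(2*x) - 16)^2/112 - 5*sinh(2*x)/2 + C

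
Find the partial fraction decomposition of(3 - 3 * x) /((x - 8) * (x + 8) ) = -27/(16*(x + 8)) - 21/(16*(x - 8))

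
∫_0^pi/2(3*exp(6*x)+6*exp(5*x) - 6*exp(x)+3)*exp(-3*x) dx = -1 + (-exp(-pi/2) + 1 + exp(pi/2))^3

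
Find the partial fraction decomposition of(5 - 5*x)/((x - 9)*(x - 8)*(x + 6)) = 1/(6*(x + 6)) + 5/(2*(x - 8)) - 8/(3*(x - 9))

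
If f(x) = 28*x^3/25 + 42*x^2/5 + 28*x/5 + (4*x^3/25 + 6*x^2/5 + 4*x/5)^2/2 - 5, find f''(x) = 48*x^4/125 + 96*x^3/25 + 1272*x^2/125 + 312*x/25 + 436/25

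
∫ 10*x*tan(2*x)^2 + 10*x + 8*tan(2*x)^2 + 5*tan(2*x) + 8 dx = (5*x + 4)*tan(2*x) + C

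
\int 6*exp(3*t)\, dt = 2*exp(3*t) + C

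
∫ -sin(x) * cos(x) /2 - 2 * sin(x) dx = (cos(x) + 4)^2/4 + C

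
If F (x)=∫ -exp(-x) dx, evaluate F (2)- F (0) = -1 + exp(-2)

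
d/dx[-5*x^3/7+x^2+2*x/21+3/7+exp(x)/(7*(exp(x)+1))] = (-45*x^2*exp(2*x) - 90*x^2*exp(x) - 45*x^2 + 42*x*exp(2*x) + 84*x*exp(x) + 42*x + 2*exp(2*x) + 7*exp(x) + 2)/(21*exp(2*x) + 42*exp(x) + 21)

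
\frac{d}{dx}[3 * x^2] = 6*x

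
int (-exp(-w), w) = exp(-w) + C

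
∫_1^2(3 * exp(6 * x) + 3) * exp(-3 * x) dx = -exp(3) - exp(-6) + exp(-3) + exp(6)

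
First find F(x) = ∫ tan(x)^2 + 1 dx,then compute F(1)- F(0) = tan(1)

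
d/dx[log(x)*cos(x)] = (-x*log(x)*sin(x) + cos(x))/x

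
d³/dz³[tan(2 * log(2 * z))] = (48*tan(2*log(z) + 2*log(2))^4 - 24*tan(2*log(z) + 2*log(2))^3 + 68*tan(2*log(z) + 2*log(2))^2 - 24*tan(2*log(z) + 2*log(2)) + 20)/z^3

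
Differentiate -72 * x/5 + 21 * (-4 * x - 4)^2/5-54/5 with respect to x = 672*x/5 + 120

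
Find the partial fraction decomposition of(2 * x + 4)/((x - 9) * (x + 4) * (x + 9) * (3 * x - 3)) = 7/(1350*(x + 9)) - 4/(975*(x + 4)) - 1/(200*(x - 1)) + 11/(2808*(x - 9))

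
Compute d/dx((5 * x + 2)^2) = 50*x + 20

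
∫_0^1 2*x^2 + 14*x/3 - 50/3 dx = -41/3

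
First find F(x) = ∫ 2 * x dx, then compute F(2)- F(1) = 3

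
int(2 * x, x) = x^2 + C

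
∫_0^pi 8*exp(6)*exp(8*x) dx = -exp(6) + exp(6 + 8*pi)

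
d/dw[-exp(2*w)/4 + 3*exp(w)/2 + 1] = -exp(2*w)/2 + 3*exp(w)/2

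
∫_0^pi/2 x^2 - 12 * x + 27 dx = (-4 + pi/6)*(-3 + pi/2)^2 + 36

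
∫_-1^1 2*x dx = 0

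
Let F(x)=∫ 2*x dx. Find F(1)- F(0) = 1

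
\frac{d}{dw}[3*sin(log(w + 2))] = 3*cos(log(w + 2))/(w + 2)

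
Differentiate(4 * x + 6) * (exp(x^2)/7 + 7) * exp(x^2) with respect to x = 16*x^2*exp(2*x^2)/7 + 56*x^2*exp(x^2) + 24*x*exp(2*x^2)/7 + 84*x*exp(x^2) + 4*exp(2*x^2)/7 + 28*exp(x^2)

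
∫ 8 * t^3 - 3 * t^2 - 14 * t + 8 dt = 2*t^4 - t^3 - 7*t^2 + 8*t + C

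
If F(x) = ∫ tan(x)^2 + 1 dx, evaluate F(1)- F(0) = tan(1)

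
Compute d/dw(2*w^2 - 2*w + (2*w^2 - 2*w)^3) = 48*w^5 - 120*w^4 + 96*w^3 - 24*w^2 + 4*w - 2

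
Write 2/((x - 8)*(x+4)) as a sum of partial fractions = -1/(6*(x + 4)) + 1/(6*(x - 8))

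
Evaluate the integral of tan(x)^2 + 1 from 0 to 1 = tan(1)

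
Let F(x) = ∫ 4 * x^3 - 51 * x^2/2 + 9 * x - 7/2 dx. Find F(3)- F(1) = -112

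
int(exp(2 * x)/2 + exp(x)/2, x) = (exp(x) + 2)*exp(x)/4 + C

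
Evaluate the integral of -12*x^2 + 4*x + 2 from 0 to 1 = 0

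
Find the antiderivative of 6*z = 3*z^2 + C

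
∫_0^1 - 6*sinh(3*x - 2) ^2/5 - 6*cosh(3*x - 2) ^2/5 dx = -sinh(4)/5 - sinh(2)/5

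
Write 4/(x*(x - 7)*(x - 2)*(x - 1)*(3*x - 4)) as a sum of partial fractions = 81/(34*(3*x - 4)) - 2/(3*(x - 1)) - 1/(5*(x - 2)) + 2/(1785*(x - 7)) + 1/(14*x)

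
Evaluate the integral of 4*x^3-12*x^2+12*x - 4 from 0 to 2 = 0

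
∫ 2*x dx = x^2 + C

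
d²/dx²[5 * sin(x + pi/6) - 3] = -5*sin(x + pi/6)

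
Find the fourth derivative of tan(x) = 24*tan(x)^5 + 40*tan(x)^3 + 16*tan(x)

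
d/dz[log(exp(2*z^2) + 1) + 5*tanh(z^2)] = 2*z*(2*exp(2*z^2) + 5*exp(2*z^2)/cosh(z^2)^2 + 5/cosh(z^2)^2)/(exp(2*z^2) + 1)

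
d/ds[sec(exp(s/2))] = exp(s/2)*tan(exp(s/2))*sec(exp(s/2))/2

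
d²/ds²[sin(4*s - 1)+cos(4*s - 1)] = -16*sin(4*s - 1) - 16*cos(4*s - 1)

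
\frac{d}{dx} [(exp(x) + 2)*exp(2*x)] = 3*exp(3*x) + 4*exp(2*x)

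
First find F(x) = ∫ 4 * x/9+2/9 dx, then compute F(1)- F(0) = 4/9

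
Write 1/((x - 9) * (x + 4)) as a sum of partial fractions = -1/(13*(x + 4)) + 1/(13*(x - 9))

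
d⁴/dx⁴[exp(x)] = exp(x)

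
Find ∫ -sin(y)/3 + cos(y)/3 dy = sqrt(2)*sin(y + pi/4)/3 + C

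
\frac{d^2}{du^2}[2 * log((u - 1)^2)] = -4/(u^2 - 2*u + 1)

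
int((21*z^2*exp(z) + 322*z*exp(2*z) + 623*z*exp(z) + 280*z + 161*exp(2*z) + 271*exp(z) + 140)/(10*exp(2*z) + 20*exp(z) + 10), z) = (23*exp(z) + 20)*(7*z^2 + 7*z - 10)/(10*(exp(z) + 1)) + C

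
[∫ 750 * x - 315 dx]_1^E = -120 - 15*E + 3*(10 - 25*E)^2/5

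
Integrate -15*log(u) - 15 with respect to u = -15*u*log(u) + C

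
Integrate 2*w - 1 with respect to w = w^2 - w + C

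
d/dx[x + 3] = 1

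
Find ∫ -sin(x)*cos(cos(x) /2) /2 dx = sin(cos(x)/2) + C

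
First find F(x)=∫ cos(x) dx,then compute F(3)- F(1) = -sin(1) + sin(3)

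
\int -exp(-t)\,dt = exp(-t) + C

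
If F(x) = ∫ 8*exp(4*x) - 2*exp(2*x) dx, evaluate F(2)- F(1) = -3*exp(4) + exp(2) + 2*exp(8)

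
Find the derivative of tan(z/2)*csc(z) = (1/(2*cos(z/2)^2) - cos(z)*tan(z/2)/sin(z))/sin(z)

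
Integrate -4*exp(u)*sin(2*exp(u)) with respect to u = 2*cos(2*exp(u)) + C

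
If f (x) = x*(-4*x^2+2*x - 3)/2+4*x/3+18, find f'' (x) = 2 - 12*x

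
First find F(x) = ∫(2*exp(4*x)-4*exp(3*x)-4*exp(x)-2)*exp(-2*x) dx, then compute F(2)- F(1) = -(-2 - exp(-1) + E)^2 + (-2 - exp(-2) + exp(2))^2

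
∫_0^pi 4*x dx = 2*pi^2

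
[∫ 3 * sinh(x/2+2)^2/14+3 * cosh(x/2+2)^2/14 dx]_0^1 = -3*sinh(4)/14 + 3*sinh(5)/14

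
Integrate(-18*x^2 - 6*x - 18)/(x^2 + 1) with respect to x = -18*x - 3*log(x^2 + 1) + C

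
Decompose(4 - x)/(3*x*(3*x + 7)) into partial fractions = -19/(21*(3*x + 7)) + 4/(21*x)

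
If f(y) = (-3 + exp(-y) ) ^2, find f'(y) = (6*exp(y) - 2)*exp(-2*y)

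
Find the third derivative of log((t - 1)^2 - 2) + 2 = (4*t^3 - 12*t^2 + 36*t - 28)/(t^6 - 6*t^5 + 9*t^4 + 4*t^3 - 9*t^2 - 6*t - 1)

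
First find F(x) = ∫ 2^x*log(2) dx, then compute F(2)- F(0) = 3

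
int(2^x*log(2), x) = 2^x + C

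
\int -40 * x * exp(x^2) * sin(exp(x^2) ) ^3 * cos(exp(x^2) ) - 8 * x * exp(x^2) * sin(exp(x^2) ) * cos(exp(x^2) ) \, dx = (5*cos(exp(x^2))^2 - 7)*sin(exp(x^2))^2 + C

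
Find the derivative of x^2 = 2*x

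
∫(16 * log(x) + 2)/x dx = 2*(4*log(x) + 1)*log(x) + C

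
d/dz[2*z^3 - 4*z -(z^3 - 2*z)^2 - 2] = -6*z^5 + 16*z^3 + 6*z^2 - 8*z - 4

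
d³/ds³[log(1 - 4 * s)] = 128/(64*s^3 - 48*s^2 + 12*s - 1)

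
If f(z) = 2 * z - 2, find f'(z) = 2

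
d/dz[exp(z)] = exp(z)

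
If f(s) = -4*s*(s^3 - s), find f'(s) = -16*s^3 + 8*s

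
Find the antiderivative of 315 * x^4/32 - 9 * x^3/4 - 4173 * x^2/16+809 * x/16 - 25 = 63*x^5/32 - 9*x^4/16 - 1391*x^3/16 + 809*x^2/32 - 25*x + C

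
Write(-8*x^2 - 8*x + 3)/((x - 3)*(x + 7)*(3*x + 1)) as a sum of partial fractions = -43/(200*(3*x + 1)) - 333/(200*(x + 7)) - 93/(100*(x - 3))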